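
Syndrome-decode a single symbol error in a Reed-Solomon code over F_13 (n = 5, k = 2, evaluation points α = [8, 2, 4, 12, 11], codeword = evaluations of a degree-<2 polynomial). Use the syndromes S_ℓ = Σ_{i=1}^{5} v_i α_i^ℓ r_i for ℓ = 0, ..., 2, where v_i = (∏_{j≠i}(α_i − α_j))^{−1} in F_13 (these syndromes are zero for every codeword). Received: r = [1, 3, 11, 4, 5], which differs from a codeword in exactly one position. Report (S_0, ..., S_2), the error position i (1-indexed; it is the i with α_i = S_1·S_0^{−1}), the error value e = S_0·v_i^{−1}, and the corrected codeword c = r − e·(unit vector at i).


S = (3, 7, 12), error at position 5, error magnitude e = 5, c = [1, 3, 11, 4, 0].

Step 1: column multipliers v_i = (∏_{j≠i}(α_i − α_j))^{−1} mod 13.
  i = 1 (α = 8): (8−2)(8−4)(8−12)(8−11) = 6·4·(−4)·(−3) = 288 ≡ 2, so v_1 = 2^{−1} = 7 (mod 13).
  i = 2 (α = 2): (2−8)(2−4)(2−12)(2−11) = (−6)·(−2)·(−10)·(−9) = 1080 ≡ 1, so v_2 = 1^{−1} = 1 (mod 13).
  i = 3 (α = 4): (4−8)(4−2)(4−12)(4−11) = (−4)·2·(−8)·(−7) = −448 ≡ 7, so v_3 = 7^{−1} = 2 (mod 13).
  i = 4 (α = 12): (12−8)(12−2)(12−4)(12−11) = 4·10·8·1 = 320 ≡ 8, so v_4 = 8^{−1} = 5 (mod 13).
  i = 5 (α = 11): (11−8)(11−2)(11−4)(11−12) = 3·9·7·(−1) = −189 ≡ 6, so v_5 = 6^{−1} = 11 (mod 13).
  v = [7, 1, 2, 5, 11].
Step 2: syndromes of r = [1, 3, 11, 4, 5] (all sums mod 13).
  S_0 = Σ v_i r_i = 7·1 + 1·3 + 2·11 + 5·4 + 11·5 = 107 ≡ 3.
  S_1 = Σ v_i α_i r_i = 7·8·1 + 1·2·3 + 2·4·11 + 5·12·4 + 11·11·5 = 995 ≡ 7.
  α_i^2 mod 13 = [12, 4, 3, 1, 4].
  S_2 = Σ v_i α_i^2 r_i = 7·12·1 + 1·4·3 + 2·3·11 + 5·1·4 + 11·4·5 = 402 ≡ 12.
  S = (3, 7, 12) ≠ 0, so r is not a codeword (an error is present).
Step 3: locate the error. For a single error e at position i, S_ℓ = v_i·e·α_i^ℓ, so α_err = S_1/S_0.
  S_0^{−1} = 3^{−1} = 9 (mod 13), so α_err = 7·9 = 63 ≡ 11 = α_5. Error position i = 5.
  Consistency check: S_2/S_1 = 12·2 = 24 ≡ 11 = α_err ✓ (single-error assumption holds).
Step 4: error magnitude e = S_0/v_5 = S_0·∏_{j≠5}(α_5 − α_j) = 3·6 = 18 ≡ 5 (mod 13).
Step 5: correct position 5: c_5 = r_5 − e = 5 − 5 ≡ 0 (mod 13). Hence c = [1, 3, 11, 4, 0].
  Check: interpolating c through the α_i gives m(x) = 8 + 4·x (degree < 2) with m(α_i) = c_i for every i, so c is indeed a codeword.


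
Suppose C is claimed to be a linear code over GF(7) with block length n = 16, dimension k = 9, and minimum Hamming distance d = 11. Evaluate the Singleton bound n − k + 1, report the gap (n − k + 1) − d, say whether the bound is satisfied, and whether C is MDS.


Singleton RHS = n − k + 1 = 8, slack = -3, bound violated (no such code; not MDS).

Singleton bound: d ≤ n − k + 1.
Here n = 16, k = 9, so n − k + 1 = 8.
Given d = 11, check d ≤ 8: NO.
Slack = (n − k + 1) − d = -3.
The slack is negative: d = 11 exceeds n − k + 1 = 8 by 3, so the Singleton bound is violated and no linear [16, 9, 11]_7 code can exist. In particular it is not MDS (MDS requires d = n − k + 1 exactly).
Description: the claimed parameters are [16, 9, 11]_7; such a code would be impossible (violates the Singleton bound).


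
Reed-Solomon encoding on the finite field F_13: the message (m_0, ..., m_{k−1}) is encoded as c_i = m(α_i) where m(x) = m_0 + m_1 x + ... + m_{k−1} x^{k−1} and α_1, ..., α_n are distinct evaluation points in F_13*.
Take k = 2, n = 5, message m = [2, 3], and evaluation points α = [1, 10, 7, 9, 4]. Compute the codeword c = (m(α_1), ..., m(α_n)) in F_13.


c = [5, 6, 10, 3, 1]

Message polynomial: m(x) = 2 + 3·x (mod 13).
For each evaluation point α_i, compute m(α_i) mod 13:
  α_1 = 1: Horner steps 3 → 5, so m(1) = 5.
  α_2 = 10: Horner steps 3 → 6, so m(10) = 6.
  α_3 = 7: Horner steps 3 → 10, so m(7) = 10.
  α_4 = 9: Horner steps 3 → 3, so m(9) = 3.
  α_5 = 4: Horner steps 3 → 1, so m(4) = 1.
Codeword c = [5, 6, 10, 3, 1] ∈ F_13^5.


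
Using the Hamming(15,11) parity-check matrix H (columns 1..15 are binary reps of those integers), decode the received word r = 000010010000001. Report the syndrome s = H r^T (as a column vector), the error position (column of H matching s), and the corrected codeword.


s = (0, 0, 1, 0)^T, error position = 2, corrected codeword c = 010010010000001

Compute s = H r^T mod 2 one row at a time:
  s_1 = 1 + 0 + 0 + 0 + 0 + 0 + 0 + 1 = 2 ≡ 0 (mod 2).
  s_2 = 0 + 1 + 0 + 0 + 0 + 0 + 0 + 1 = 2 ≡ 0 (mod 2).
  s_3 = 0 + 0 + 0 + 0 + 0 + 0 + 0 + 1 = 1 ≡ 1 (mod 2).
  s_4 = 0 + 0 + 1 + 0 + 0 + 0 + 0 + 1 = 2 ≡ 0 (mod 2).
s = (0, 0, 1, 0)^T — this equals column 2 of H (binary 0010), so error is at position 2.
Correct: flip bit 2 of r = 000010010000001 to get c = 010010010000001.


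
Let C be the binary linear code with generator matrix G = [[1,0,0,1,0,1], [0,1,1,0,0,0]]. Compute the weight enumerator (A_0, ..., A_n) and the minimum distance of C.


Weight distribution: A_0 = 1, A_2 = 1, A_3 = 1, A_5 = 1. Minimum distance d = 2.

Enumerate all 2^2 = 4 messages m ∈ F_2^2.
For each, compute codeword c = mG in F_2^6, then tally its weight.
  m = 00 → c = 000000, weight = 0.
  m = 10 → c = 100101, weight = 3.
  m = 01 → c = 011000, weight = 2.
  m = 11 → c = 111101, weight = 5.
Tally weights:
  weight 0: 1 codewords.
  weight 2: 1 codewords.
  weight 3: 1 codewords.
  weight 5: 1 codewords.
Minimum distance d = smallest w > 0 with A_w > 0 = 2.
Sanity: Σ A_w = 4 = 2^2 = 4 ✓.


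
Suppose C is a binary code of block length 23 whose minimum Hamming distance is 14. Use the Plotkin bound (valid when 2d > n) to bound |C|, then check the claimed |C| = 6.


Plotkin bound M ≤ 4; given |C| = 6 > bound (violated).

Check applicability: 2d = 28, n = 23.
2d − n = 5 > 0, so Plotkin applies.
Compute d/(2d−n) = 14/5 ≈ 2.8000.
⌊d/(2d−n)⌋ = 2.
Plotkin bound: M ≤ 2·2 = 4.
Given |C| = 6, check: VIOLATED.
This |C| is above the Plotkin bound, so no binary code with n = 23, d = 14 and 6 codewords exists.


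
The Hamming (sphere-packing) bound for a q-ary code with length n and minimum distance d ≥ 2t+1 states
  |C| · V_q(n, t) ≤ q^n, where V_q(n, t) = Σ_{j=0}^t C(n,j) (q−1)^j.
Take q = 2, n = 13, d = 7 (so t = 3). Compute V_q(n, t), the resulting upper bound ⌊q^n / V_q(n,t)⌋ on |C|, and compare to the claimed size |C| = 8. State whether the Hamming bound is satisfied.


V_q(n, t) = 378, q^n = 8192, Hamming bound = 21, |C| = 8 ≤ bound (satisfied).

Step 1: Compute V_q(n, t) = Σ_{j=0}^3 C(n, j) (q−1)^j.
  j = 0: C(13,0)·(1)^0 = 1·1 = 1.
  j = 1: C(13,1)·(1)^1 = 13·1 = 13.
  j = 2: C(13,2)·(1)^2 = 78·1 = 78.
  j = 3: C(13,3)·(1)^3 = 286·1 = 286.
  V_q(n, t) = 1 + 13 + 78 + 286 = 378.
Step 2: q^n = 2^13 = 8192.
Step 3: Hamming bound ⌊q^n / V_q(n,t)⌋ = ⌊8192/378⌋ = 21.
Step 4: Compare |C| = 8 to 21: satisfied.
The claimed |C| lies below the Hamming bound.


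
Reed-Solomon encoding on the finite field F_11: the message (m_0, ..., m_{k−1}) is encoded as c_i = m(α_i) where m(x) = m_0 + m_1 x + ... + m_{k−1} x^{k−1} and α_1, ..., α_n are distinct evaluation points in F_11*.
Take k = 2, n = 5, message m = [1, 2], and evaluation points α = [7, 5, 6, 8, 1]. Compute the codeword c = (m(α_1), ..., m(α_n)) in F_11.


c = [4, 0, 2, 6, 3]

Message polynomial: m(x) = 1 + 2·x (mod 11).
For each evaluation point α_i, compute m(α_i) mod 11:
  α_1 = 7: Horner steps 2 → 4, so m(7) = 4.
  α_2 = 5: Horner steps 2 → 0, so m(5) = 0.
  α_3 = 6: Horner steps 2 → 2, so m(6) = 2.
  α_4 = 8: Horner steps 2 → 6, so m(8) = 6.
  α_5 = 1: Horner steps 2 → 3, so m(1) = 3.
Codeword c = [4, 0, 2, 6, 3] ∈ F_11^5.


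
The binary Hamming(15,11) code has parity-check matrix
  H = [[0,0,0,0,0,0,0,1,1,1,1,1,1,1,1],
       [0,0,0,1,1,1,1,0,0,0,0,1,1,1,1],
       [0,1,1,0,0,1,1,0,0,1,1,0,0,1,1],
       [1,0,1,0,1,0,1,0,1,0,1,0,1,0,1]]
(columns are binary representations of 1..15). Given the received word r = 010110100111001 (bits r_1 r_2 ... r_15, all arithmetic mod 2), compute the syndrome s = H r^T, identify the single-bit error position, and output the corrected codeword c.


s = (0, 1, 1, 0)^T, error position = 6, corrected codeword c = 010111100111001

Compute s = H r^T mod 2 one row at a time:
  s_1 = 0 + 0 + 1 + 1 + 1 + 0 + 0 + 1 = 4 ≡ 0 (mod 2).
  s_2 = 1 + 1 + 0 + 1 + 1 + 0 + 0 + 1 = 5 ≡ 1 (mod 2).
  s_3 = 1 + 0 + 0 + 1 + 1 + 1 + 0 + 1 = 5 ≡ 1 (mod 2).
  s_4 = 0 + 0 + 1 + 1 + 0 + 1 + 0 + 1 = 4 ≡ 0 (mod 2).
s = (0, 1, 1, 0)^T — this equals column 6 of H (binary 0110), so error is at position 6.
Correct: flip bit 6 of r = 010110100111001 to get c = 010111100111001.


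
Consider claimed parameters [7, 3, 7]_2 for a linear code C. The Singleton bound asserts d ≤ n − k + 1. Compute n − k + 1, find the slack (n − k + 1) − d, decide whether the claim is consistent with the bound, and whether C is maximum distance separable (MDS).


Singleton RHS = n − k + 1 = 5, slack = -2, bound violated (no such code; not MDS).

Singleton bound: d ≤ n − k + 1.
Here n = 7, k = 3, so n − k + 1 = 5.
Given d = 7, check d ≤ 5: NO.
Slack = (n − k + 1) − d = -2.
The slack is negative: d = 7 exceeds n − k + 1 = 5 by 2, so the Singleton bound is violated and no linear [7, 3, 7]_2 code can exist. In particular it is not MDS (MDS requires d = n − k + 1 exactly).
Description: the claimed parameters are [7, 3, 7]_2; such a code would be impossible (violates the Singleton bound).


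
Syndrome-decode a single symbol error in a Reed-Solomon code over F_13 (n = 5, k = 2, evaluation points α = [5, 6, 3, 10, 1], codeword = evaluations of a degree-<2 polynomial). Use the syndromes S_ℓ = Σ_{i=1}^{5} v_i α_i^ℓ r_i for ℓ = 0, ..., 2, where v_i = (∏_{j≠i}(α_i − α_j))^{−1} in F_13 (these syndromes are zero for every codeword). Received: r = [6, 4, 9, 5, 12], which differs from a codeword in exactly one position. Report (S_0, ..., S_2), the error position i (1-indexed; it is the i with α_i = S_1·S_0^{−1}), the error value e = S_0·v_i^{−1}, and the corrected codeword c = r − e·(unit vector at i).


S = (9, 2, 12), error at position 2, error magnitude e = 6, c = [6, 11, 9, 5, 12].

Step 1: column multipliers v_i = (∏_{j≠i}(α_i − α_j))^{−1} mod 13.
  i = 1 (α = 5): (5−6)(5−3)(5−10)(5−1) = (−1)·2·(−5)·4 = 40 ≡ 1, so v_1 = 1^{−1} = 1 (mod 13).
  i = 2 (α = 6): (6−5)(6−3)(6−10)(6−1) = 1·3·(−4)·5 = −60 ≡ 5, so v_2 = 5^{−1} = 8 (mod 13).
  i = 3 (α = 3): (3−5)(3−6)(3−10)(3−1) = (−2)·(−3)·(−7)·2 = −84 ≡ 7, so v_3 = 7^{−1} = 2 (mod 13).
  i = 4 (α = 10): (10−5)(10−6)(10−3)(10−1) = 5·4·7·9 = 1260 ≡ 12, so v_4 = 12^{−1} = 12 (mod 13).
  i = 5 (α = 1): (1−5)(1−6)(1−3)(1−10) = (−4)·(−5)·(−2)·(−9) = 360 ≡ 9, so v_5 = 9^{−1} = 3 (mod 13).
  v = [1, 8, 2, 12, 3].
Step 2: syndromes of r = [6, 4, 9, 5, 12] (all sums mod 13).
  S_0 = Σ v_i r_i = 1·6 + 8·4 + 2·9 + 12·5 + 3·12 = 152 ≡ 9.
  S_1 = Σ v_i α_i r_i = 1·5·6 + 8·6·4 + 2·3·9 + 12·10·5 + 3·1·12 = 912 ≡ 2.
  α_i^2 mod 13 = [12, 10, 9, 9, 1].
  S_2 = Σ v_i α_i^2 r_i = 1·12·6 + 8·10·4 + 2·9·9 + 12·9·5 + 3·1·12 = 1130 ≡ 12.
  S = (9, 2, 12) ≠ 0, so r is not a codeword (an error is present).
Step 3: locate the error. For a single error e at position i, S_ℓ = v_i·e·α_i^ℓ, so α_err = S_1/S_0.
  S_0^{−1} = 9^{−1} = 3 (mod 13), so α_err = 2·3 = 6 ≡ 6 = α_2. Error position i = 2.
  Consistency check: S_2/S_1 = 12·7 = 84 ≡ 6 = α_err ✓ (single-error assumption holds).
Step 4: error magnitude e = S_0/v_2 = S_0·∏_{j≠2}(α_2 − α_j) = 9·5 = 45 ≡ 6 (mod 13).
Step 5: correct position 2: c_2 = r_2 − e = 4 − 6 ≡ 11 (mod 13). Hence c = [6, 11, 9, 5, 12].
  Check: interpolating c through the α_i gives m(x) = 7 + 5·x (degree < 2) with m(α_i) = c_i for every i, so c is indeed a codeword.


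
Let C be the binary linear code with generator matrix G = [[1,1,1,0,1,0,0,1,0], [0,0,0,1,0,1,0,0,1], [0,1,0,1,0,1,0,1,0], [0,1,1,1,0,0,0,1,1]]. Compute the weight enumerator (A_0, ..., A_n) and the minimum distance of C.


Weight distribution: A_0 = 1, A_2 = 1, A_3 = 4, A_4 = 4, A_5 = 4, A_6 = 1, A_8 = 1. Minimum distance d = 2.

Enumerate all 2^4 = 16 messages m ∈ F_2^4.
For each, compute codeword c = mG in F_2^9, then tally its weight.
  m = 0000 → c = 000000000, weight = 0.
  m = 1000 → c = 111010010, weight = 5.
  m = 0100 → c = 000101001, weight = 3.
  m = 1100 → c = 111111011, weight = 8.
  m = 0010 → c = 010101010, weight = 4.
  m = 1010 → c = 101111000, weight = 5.
  m = 0110 → c = 010000011, weight = 3.
  m = 1110 → c = 101010001, weight = 4.
  m = 0001 → c = 011100011, weight = 5.
  m = 1001 → c = 100110001, weight = 4.
  m = 0101 → c = 011001010, weight = 4.
  m = 1101 → c = 100011000, weight = 3.
  m = 0011 → c = 001001001, weight = 3.
  m = 1011 → c = 110011011, weight = 6.
  m = 0111 → c = 001100000, weight = 2.
  m = 1111 → c = 110110010, weight = 5.
Tally weights:
  weight 0: 1 codewords.
  weight 2: 1 codewords.
  weight 3: 4 codewords.
  weight 4: 4 codewords.
  weight 5: 4 codewords.
  weight 6: 1 codewords.
  weight 8: 1 codewords.
Minimum distance d = smallest w > 0 with A_w > 0 = 2.
Sanity: Σ A_w = 16 = 2^4 = 16 ✓.


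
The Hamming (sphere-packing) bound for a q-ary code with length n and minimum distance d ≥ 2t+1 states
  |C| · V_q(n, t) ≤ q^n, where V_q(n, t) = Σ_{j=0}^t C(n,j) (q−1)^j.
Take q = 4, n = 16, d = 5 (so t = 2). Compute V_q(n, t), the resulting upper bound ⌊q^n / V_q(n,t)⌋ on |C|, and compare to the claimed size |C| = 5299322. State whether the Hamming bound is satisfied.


V_q(n, t) = 1129, q^n = 4294967296, Hamming bound = 3804222, |C| = 5299322 > bound (violated).

Step 1: Compute V_q(n, t) = Σ_{j=0}^2 C(n, j) (q−1)^j.
  j = 0: C(16,0)·(3)^0 = 1·1 = 1.
  j = 1: C(16,1)·(3)^1 = 16·3 = 48.
  j = 2: C(16,2)·(3)^2 = 120·9 = 1080.
  V_q(n, t) = 1 + 48 + 1080 = 1129.
Step 2: q^n = 4^16 = 4294967296.
Step 3: Hamming bound ⌊q^n / V_q(n,t)⌋ = ⌊4294967296/1129⌋ = 3804222.
Step 4: Compare |C| = 5299322 to 3804222: violated.
The claimed |C| lies above the Hamming bound, so no 4-ary code of length 16 with d ≥ 5 can have 5299322 codewords.


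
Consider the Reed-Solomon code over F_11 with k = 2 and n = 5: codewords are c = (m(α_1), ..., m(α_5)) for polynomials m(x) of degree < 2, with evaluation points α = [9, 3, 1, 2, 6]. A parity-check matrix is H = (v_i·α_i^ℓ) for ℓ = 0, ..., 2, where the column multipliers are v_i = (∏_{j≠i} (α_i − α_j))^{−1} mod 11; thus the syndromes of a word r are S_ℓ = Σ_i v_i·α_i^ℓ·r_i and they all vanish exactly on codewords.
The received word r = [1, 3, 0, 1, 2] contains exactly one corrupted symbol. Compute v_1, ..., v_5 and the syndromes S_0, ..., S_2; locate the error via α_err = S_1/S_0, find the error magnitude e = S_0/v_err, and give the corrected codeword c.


S = (1, 2, 4), error at position 4, error magnitude e = 5, c = [1, 3, 0, 7, 2].

Step 1: column multipliers v_i = (∏_{j≠i}(α_i − α_j))^{−1} mod 11.
  i = 1 (α = 9): (9−3)(9−1)(9−2)(9−6) = 6·8·7·3 = 1008 ≡ 7, so v_1 = 7^{−1} = 8 (mod 11).
  i = 2 (α = 3): (3−9)(3−1)(3−2)(3−6) = (−6)·2·1·(−3) = 36 ≡ 3, so v_2 = 3^{−1} = 4 (mod 11).
  i = 3 (α = 1): (1−9)(1−3)(1−2)(1−6) = (−8)·(−2)·(−1)·(−5) = 80 ≡ 3, so v_3 = 3^{−1} = 4 (mod 11).
  i = 4 (α = 2): (2−9)(2−3)(2−1)(2−6) = (−7)·(−1)·1·(−4) = −28 ≡ 5, so v_4 = 5^{−1} = 9 (mod 11).
  i = 5 (α = 6): (6−9)(6−3)(6−1)(6−2) = (−3)·3·5·4 = −180 ≡ 7, so v_5 = 7^{−1} = 8 (mod 11).
  v = [8, 4, 4, 9, 8].
Step 2: syndromes of r = [1, 3, 0, 1, 2] (all sums mod 11).
  S_0 = Σ v_i r_i = 8·1 + 4·3 + 4·0 + 9·1 + 8·2 = 45 ≡ 1.
  S_1 = Σ v_i α_i r_i = 8·9·1 + 4·3·3 + 4·1·0 + 9·2·1 + 8·6·2 = 222 ≡ 2.
  α_i^2 mod 11 = [4, 9, 1, 4, 3].
  S_2 = Σ v_i α_i^2 r_i = 8·4·1 + 4·9·3 + 4·1·0 + 9·4·1 + 8·3·2 = 224 ≡ 4.
  S = (1, 2, 4) ≠ 0, so r is not a codeword (an error is present).
Step 3: locate the error. For a single error e at position i, S_ℓ = v_i·e·α_i^ℓ, so α_err = S_1/S_0.
  S_0^{−1} = 1^{−1} = 1 (mod 11), so α_err = 2·1 = 2 ≡ 2 = α_4. Error position i = 4.
  Consistency check: S_2/S_1 = 4·6 = 24 ≡ 2 = α_err ✓ (single-error assumption holds).
Step 4: error magnitude e = S_0/v_4 = S_0·∏_{j≠4}(α_4 − α_j) = 1·5 = 5 ≡ 5 (mod 11).
Step 5: correct position 4: c_4 = r_4 − e = 1 − 5 ≡ 7 (mod 11). Hence c = [1, 3, 0, 7, 2].
  Check: interpolating c through the α_i gives m(x) = 4 + 7·x (degree < 2) with m(α_i) = c_i for every i, so c is indeed a codeword.


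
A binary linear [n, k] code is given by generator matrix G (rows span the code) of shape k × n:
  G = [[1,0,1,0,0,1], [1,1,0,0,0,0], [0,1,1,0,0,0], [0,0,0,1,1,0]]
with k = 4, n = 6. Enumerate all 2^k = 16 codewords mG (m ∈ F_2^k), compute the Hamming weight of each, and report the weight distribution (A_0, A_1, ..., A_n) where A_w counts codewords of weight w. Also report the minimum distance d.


Weight distribution: A_0 = 1, A_1 = 1, A_2 = 4, A_3 = 4, A_4 = 3, A_5 = 3. Minimum distance d = 1.

Enumerate all 2^4 = 16 messages m ∈ F_2^4.
For each, compute codeword c = mG in F_2^6, then tally its weight.
  m = 0000 → c = 000000, weight = 0.
  m = 1000 → c = 101001, weight = 3.
  m = 0100 → c = 110000, weight = 2.
  m = 1100 → c = 011001, weight = 3.
  m = 0010 → c = 011000, weight = 2.
  m = 1010 → c = 110001, weight = 3.
  m = 0110 → c = 101000, weight = 2.
  m = 1110 → c = 000001, weight = 1.
  m = 0001 → c = 000110, weight = 2.
  m = 1001 → c = 101111, weight = 5.
  m = 0101 → c = 110110, weight = 4.
  m = 1101 → c = 011111, weight = 5.
  m = 0011 → c = 011110, weight = 4.
  m = 1011 → c = 110111, weight = 5.
  m = 0111 → c = 101110, weight = 4.
  m = 1111 → c = 000111, weight = 3.
Tally weights:
  weight 0: 1 codewords.
  weight 1: 1 codewords.
  weight 2: 4 codewords.
  weight 3: 4 codewords.
  weight 4: 3 codewords.
  weight 5: 3 codewords.
Minimum distance d = smallest w > 0 with A_w > 0 = 1.
Sanity: Σ A_w = 16 = 2^4 = 16 ✓.


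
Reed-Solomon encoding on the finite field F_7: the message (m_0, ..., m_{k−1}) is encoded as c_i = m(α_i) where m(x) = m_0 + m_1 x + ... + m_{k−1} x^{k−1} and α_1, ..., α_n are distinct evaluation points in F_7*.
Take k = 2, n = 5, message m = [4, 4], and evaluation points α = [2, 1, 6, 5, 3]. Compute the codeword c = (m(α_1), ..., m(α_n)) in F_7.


c = [5, 1, 0, 3, 2]

Message polynomial: m(x) = 4 + 4·x (mod 7).
For each evaluation point α_i, compute m(α_i) mod 7:
  α_1 = 2: Horner steps 4 → 5, so m(2) = 5.
  α_2 = 1: Horner steps 4 → 1, so m(1) = 1.
  α_3 = 6: Horner steps 4 → 0, so m(6) = 0.
  α_4 = 5: Horner steps 4 → 3, so m(5) = 3.
  α_5 = 3: Horner steps 4 → 2, so m(3) = 2.
Codeword c = [5, 1, 0, 3, 2] ∈ F_7^5.


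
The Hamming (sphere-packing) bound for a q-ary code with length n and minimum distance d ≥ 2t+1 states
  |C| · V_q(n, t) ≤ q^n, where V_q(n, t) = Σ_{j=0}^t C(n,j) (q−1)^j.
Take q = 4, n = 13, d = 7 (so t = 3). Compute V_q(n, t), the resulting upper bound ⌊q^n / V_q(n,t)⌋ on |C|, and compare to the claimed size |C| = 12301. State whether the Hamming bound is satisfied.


V_q(n, t) = 8464, q^n = 67108864, Hamming bound = 7928, |C| = 12301 > bound (violated).

Step 1: Compute V_q(n, t) = Σ_{j=0}^3 C(n, j) (q−1)^j.
  j = 0: C(13,0)·(3)^0 = 1·1 = 1.
  j = 1: C(13,1)·(3)^1 = 13·3 = 39.
  j = 2: C(13,2)·(3)^2 = 78·9 = 702.
  j = 3: C(13,3)·(3)^3 = 286·27 = 7722.
  V_q(n, t) = 1 + 39 + 702 + 7722 = 8464.
Step 2: q^n = 4^13 = 67108864.
Step 3: Hamming bound ⌊q^n / V_q(n,t)⌋ = ⌊67108864/8464⌋ = 7928.
Step 4: Compare |C| = 12301 to 7928: violated.
The claimed |C| lies above the Hamming bound, so no 4-ary code of length 13 with d ≥ 7 can have 12301 codewords.


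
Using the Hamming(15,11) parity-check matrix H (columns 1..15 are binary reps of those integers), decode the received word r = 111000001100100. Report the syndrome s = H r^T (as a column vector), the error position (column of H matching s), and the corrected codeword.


s = (1, 1, 1, 0)^T, error position = 14, corrected codeword c = 111000001100110

Compute s = H r^T mod 2 one row at a time:
  s_1 = 0 + 1 + 1 + 0 + 0 + 1 + 0 + 0 = 3 ≡ 1 (mod 2).
  s_2 = 0 + 0 + 0 + 0 + 0 + 1 + 0 + 0 = 1 ≡ 1 (mod 2).
  s_3 = 1 + 1 + 0 + 0 + 1 + 0 + 0 + 0 = 3 ≡ 1 (mod 2).
  s_4 = 1 + 1 + 0 + 0 + 1 + 0 + 1 + 0 = 4 ≡ 0 (mod 2).
s = (1, 1, 1, 0)^T — this equals column 14 of H (binary 1110), so error is at position 14.
Correct: flip bit 14 of r = 111000001100100 to get c = 111000001100110.


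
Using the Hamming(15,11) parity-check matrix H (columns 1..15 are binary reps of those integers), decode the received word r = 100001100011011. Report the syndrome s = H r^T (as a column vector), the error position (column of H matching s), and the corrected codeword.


s = (0, 1, 1, 0)^T, error position = 6, corrected codeword c = 100000100011011

Compute s = H r^T mod 2 one row at a time:
  s_1 = 0 + 0 + 0 + 1 + 1 + 0 + 1 + 1 = 4 ≡ 0 (mod 2).
  s_2 = 0 + 0 + 1 + 1 + 1 + 0 + 1 + 1 = 5 ≡ 1 (mod 2).
  s_3 = 0 + 0 + 1 + 1 + 0 + 1 + 1 + 1 = 5 ≡ 1 (mod 2).
  s_4 = 1 + 0 + 0 + 1 + 0 + 1 + 0 + 1 = 4 ≡ 0 (mod 2).
s = (0, 1, 1, 0)^T — this equals column 6 of H (binary 0110), so error is at position 6.
Correct: flip bit 6 of r = 100001100011011 to get c = 100000100011011.


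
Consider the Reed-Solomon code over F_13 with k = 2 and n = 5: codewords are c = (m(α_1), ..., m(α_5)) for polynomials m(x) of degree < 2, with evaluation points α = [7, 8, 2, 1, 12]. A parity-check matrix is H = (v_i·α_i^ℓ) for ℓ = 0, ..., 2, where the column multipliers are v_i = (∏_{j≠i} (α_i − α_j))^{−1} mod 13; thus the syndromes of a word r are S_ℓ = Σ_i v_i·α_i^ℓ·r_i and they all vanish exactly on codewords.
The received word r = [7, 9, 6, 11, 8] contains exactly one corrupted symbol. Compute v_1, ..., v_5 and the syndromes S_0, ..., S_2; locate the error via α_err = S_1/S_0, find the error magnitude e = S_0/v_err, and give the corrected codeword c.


S = (7, 4, 6), error at position 2, error magnitude e = 7, c = [7, 2, 6, 11, 8].

Step 1: column multipliers v_i = (∏_{j≠i}(α_i − α_j))^{−1} mod 13.
  i = 1 (α = 7): (7−8)(7−2)(7−1)(7−12) = (−1)·5·6·(−5) = 150 ≡ 7, so v_1 = 7^{−1} = 2 (mod 13).
  i = 2 (α = 8): (8−7)(8−2)(8−1)(8−12) = 1·6·7·(−4) = −168 ≡ 1, so v_2 = 1^{−1} = 1 (mod 13).
  i = 3 (α = 2): (2−7)(2−8)(2−1)(2−12) = (−5)·(−6)·1·(−10) = −300 ≡ 12, so v_3 = 12^{−1} = 12 (mod 13).
  i = 4 (α = 1): (1−7)(1−8)(1−2)(1−12) = (−6)·(−7)·(−1)·(−11) = 462 ≡ 7, so v_4 = 7^{−1} = 2 (mod 13).
  i = 5 (α = 12): (12−7)(12−8)(12−2)(12−1) = 5·4·10·11 = 2200 ≡ 3, so v_5 = 3^{−1} = 9 (mod 13).
  v = [2, 1, 12, 2, 9].
Step 2: syndromes of r = [7, 9, 6, 11, 8] (all sums mod 13).
  S_0 = Σ v_i r_i = 2·7 + 1·9 + 12·6 + 2·11 + 9·8 = 189 ≡ 7.
  S_1 = Σ v_i α_i r_i = 2·7·7 + 1·8·9 + 12·2·6 + 2·1·11 + 9·12·8 = 1200 ≡ 4.
  α_i^2 mod 13 = [10, 12, 4, 1, 1].
  S_2 = Σ v_i α_i^2 r_i = 2·10·7 + 1·12·9 + 12·4·6 + 2·1·11 + 9·1·8 = 630 ≡ 6.
  S = (7, 4, 6) ≠ 0, so r is not a codeword (an error is present).
Step 3: locate the error. For a single error e at position i, S_ℓ = v_i·e·α_i^ℓ, so α_err = S_1/S_0.
  S_0^{−1} = 7^{−1} = 2 (mod 13), so α_err = 4·2 = 8 ≡ 8 = α_2. Error position i = 2.
  Consistency check: S_2/S_1 = 6·10 = 60 ≡ 8 = α_err ✓ (single-error assumption holds).
Step 4: error magnitude e = S_0/v_2 = S_0·∏_{j≠2}(α_2 − α_j) = 7·1 = 7 ≡ 7 (mod 13).
Step 5: correct position 2: c_2 = r_2 − e = 9 − 7 ≡ 2 (mod 13). Hence c = [7, 2, 6, 11, 8].
  Check: interpolating c through the α_i gives m(x) = 3 + 8·x (degree < 2) with m(α_i) = c_i for every i, so c is indeed a codeword.


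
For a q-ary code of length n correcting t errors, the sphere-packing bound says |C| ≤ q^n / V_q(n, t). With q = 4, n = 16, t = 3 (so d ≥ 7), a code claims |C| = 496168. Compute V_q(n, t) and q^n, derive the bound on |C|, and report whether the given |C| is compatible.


V_q(n, t) = 16249, q^n = 4294967296, Hamming bound = 264321, |C| = 496168 > bound (violated).

Step 1: Compute V_q(n, t) = Σ_{j=0}^3 C(n, j) (q−1)^j.
  j = 0: C(16,0)·(3)^0 = 1·1 = 1.
  j = 1: C(16,1)·(3)^1 = 16·3 = 48.
  j = 2: C(16,2)·(3)^2 = 120·9 = 1080.
  j = 3: C(16,3)·(3)^3 = 560·27 = 15120.
  V_q(n, t) = 1 + 48 + 1080 + 15120 = 16249.
Step 2: q^n = 4^16 = 4294967296.
Step 3: Hamming bound ⌊q^n / V_q(n,t)⌋ = ⌊4294967296/16249⌋ = 264321.
Step 4: Compare |C| = 496168 to 264321: violated.
The claimed |C| lies above the Hamming bound, so no 4-ary code of length 16 with d ≥ 7 can have 496168 codewords.


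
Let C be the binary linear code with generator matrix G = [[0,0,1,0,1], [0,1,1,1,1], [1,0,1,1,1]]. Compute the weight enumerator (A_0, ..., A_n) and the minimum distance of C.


Weight distribution: A_0 = 1, A_2 = 4, A_4 = 3. Minimum distance d = 2.

Enumerate all 2^3 = 8 messages m ∈ F_2^3.
For each, compute codeword c = mG in F_2^5, then tally its weight.
  m = 000 → c = 00000, weight = 0.
  m = 100 → c = 00101, weight = 2.
  m = 010 → c = 01111, weight = 4.
  m = 110 → c = 01010, weight = 2.
  m = 001 → c = 10111, weight = 4.
  m = 101 → c = 10010, weight = 2.
  m = 011 → c = 11000, weight = 2.
  m = 111 → c = 11101, weight = 4.
Tally weights:
  weight 0: 1 codewords.
  weight 2: 4 codewords.
  weight 4: 3 codewords.
Minimum distance d = smallest w > 0 with A_w > 0 = 2.
Sanity: Σ A_w = 8 = 2^3 = 8 ✓.


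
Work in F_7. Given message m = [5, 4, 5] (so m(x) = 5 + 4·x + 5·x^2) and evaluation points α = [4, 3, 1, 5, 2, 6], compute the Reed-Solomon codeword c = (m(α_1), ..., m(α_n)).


c = [3, 6, 0, 3, 5, 6]

Message polynomial: m(x) = 5 + 4·x + 5·x^2 (mod 7).
For each evaluation point α_i, compute m(α_i) mod 7:
  α_1 = 4: Horner steps 5 → 3 → 3, so m(4) = 3.
  α_2 = 3: Horner steps 5 → 5 → 6, so m(3) = 6.
  α_3 = 1: Horner steps 5 → 2 → 0, so m(1) = 0.
  α_4 = 5: Horner steps 5 → 1 → 3, so m(5) = 3.
  α_5 = 2: Horner steps 5 → 0 → 5, so m(2) = 5.
  α_6 = 6: Horner steps 5 → 6 → 6, so m(6) = 6.
Codeword c = [3, 6, 0, 3, 5, 6] ∈ F_7^6.


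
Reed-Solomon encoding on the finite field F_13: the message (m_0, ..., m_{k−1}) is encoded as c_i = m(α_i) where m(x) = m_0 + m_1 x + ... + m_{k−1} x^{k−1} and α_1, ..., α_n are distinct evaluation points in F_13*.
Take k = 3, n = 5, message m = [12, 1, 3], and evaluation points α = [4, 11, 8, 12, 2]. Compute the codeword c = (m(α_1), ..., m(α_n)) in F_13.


c = [12, 9, 4, 1, 0]

Message polynomial: m(x) = 12 + 1·x + 3·x^2 (mod 13).
For each evaluation point α_i, compute m(α_i) mod 13:
  α_1 = 4: Horner steps 3 → 0 → 12, so m(4) = 12.
  α_2 = 11: Horner steps 3 → 8 → 9, so m(11) = 9.
  α_3 = 8: Horner steps 3 → 12 → 4, so m(8) = 4.
  α_4 = 12: Horner steps 3 → 11 → 1, so m(12) = 1.
  α_5 = 2: Horner steps 3 → 7 → 0, so m(2) = 0.
Codeword c = [12, 9, 4, 1, 0] ∈ F_13^5.


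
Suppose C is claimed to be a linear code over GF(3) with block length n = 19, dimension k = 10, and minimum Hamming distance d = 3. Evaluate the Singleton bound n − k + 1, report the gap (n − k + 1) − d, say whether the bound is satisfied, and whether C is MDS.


Singleton RHS = n − k + 1 = 10, slack = 7, bound satisfied, not MDS.

Singleton bound: d ≤ n − k + 1.
Here n = 19, k = 10, so n − k + 1 = 10.
Given d = 3, check d ≤ 10: YES.
Slack = (n − k + 1) − d = 7.
The code is NOT MDS (slack = 7 > 0).
Description: the claimed parameters are [19, 10, 3]_3; such a code would be non-MDS.


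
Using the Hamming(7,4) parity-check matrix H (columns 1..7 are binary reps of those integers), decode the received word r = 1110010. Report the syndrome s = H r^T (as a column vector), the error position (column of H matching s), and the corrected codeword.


s = (1, 1, 0)^T, error position = 6, corrected codeword c = 1110000

Compute s = H r^T mod 2 one row at a time:
  s_1 = 0 + 0 + 1 + 0 = 1 ≡ 1 (mod 2).
  s_2 = 1 + 1 + 1 + 0 = 3 ≡ 1 (mod 2).
  s_3 = 1 + 1 + 0 + 0 = 2 ≡ 0 (mod 2).
s = (1, 1, 0)^T — this equals column 6 of H (binary 110), so error is at position 6.
Correct: flip bit 6 of r = 1110010 to get c = 1110000.


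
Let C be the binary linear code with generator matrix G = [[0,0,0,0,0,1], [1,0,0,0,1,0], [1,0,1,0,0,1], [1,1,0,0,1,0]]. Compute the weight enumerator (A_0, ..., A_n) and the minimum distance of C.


Weight distribution: A_0 = 1, A_1 = 2, A_2 = 4, A_3 = 6, A_4 = 3. Minimum distance d = 1.

Enumerate all 2^4 = 16 messages m ∈ F_2^4.
For each, compute codeword c = mG in F_2^6, then tally its weight.
  m = 0000 → c = 000000, weight = 0.
  m = 1000 → c = 000001, weight = 1.
  m = 0100 → c = 100010, weight = 2.
  m = 1100 → c = 100011, weight = 3.
  m = 0010 → c = 101001, weight = 3.
  m = 1010 → c = 101000, weight = 2.
  m = 0110 → c = 001011, weight = 3.
  m = 1110 → c = 001010, weight = 2.
  m = 0001 → c = 110010, weight = 3.
  m = 1001 → c = 110011, weight = 4.
  m = 0101 → c = 010000, weight = 1.
  m = 1101 → c = 010001, weight = 2.
  m = 0011 → c = 011011, weight = 4.
  m = 1011 → c = 011010, weight = 3.
  m = 0111 → c = 111001, weight = 4.
  m = 1111 → c = 111000, weight = 3.
Tally weights:
  weight 0: 1 codewords.
  weight 1: 2 codewords.
  weight 2: 4 codewords.
  weight 3: 6 codewords.
  weight 4: 3 codewords.
Minimum distance d = smallest w > 0 with A_w > 0 = 1.
Sanity: Σ A_w = 16 = 2^4 = 16 ✓.


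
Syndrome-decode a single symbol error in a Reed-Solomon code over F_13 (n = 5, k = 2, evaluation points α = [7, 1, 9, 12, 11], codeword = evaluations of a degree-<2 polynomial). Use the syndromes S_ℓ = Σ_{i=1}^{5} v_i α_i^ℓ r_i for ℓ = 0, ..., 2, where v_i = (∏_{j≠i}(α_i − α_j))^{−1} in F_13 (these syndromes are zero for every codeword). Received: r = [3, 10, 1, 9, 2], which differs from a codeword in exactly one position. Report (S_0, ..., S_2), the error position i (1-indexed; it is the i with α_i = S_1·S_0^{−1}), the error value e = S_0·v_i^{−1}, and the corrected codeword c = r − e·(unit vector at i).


S = (6, 3, 8), error at position 1, error magnitude e = 3, c = [0, 10, 1, 9, 2].

Step 1: column multipliers v_i = (∏_{j≠i}(α_i − α_j))^{−1} mod 13.
  i = 1 (α = 7): (7−1)(7−9)(7−12)(7−11) = 6·(−2)·(−5)·(−4) = −240 ≡ 7, so v_1 = 7^{−1} = 2 (mod 13).
  i = 2 (α = 1): (1−7)(1−9)(1−12)(1−11) = (−6)·(−8)·(−11)·(−10) = 5280 ≡ 2, so v_2 = 2^{−1} = 7 (mod 13).
  i = 3 (α = 9): (9−7)(9−1)(9−12)(9−11) = 2·8·(−3)·(−2) = 96 ≡ 5, so v_3 = 5^{−1} = 8 (mod 13).
  i = 4 (α = 12): (12−7)(12−1)(12−9)(12−11) = 5·11·3·1 = 165 ≡ 9, so v_4 = 9^{−1} = 3 (mod 13).
  i = 5 (α = 11): (11−7)(11−1)(11−9)(11−12) = 4·10·2·(−1) = −80 ≡ 11, so v_5 = 11^{−1} = 6 (mod 13).
  v = [2, 7, 8, 3, 6].
Step 2: syndromes of r = [3, 10, 1, 9, 2] (all sums mod 13).
  S_0 = Σ v_i r_i = 2·3 + 7·10 + 8·1 + 3·9 + 6·2 = 123 ≡ 6.
  S_1 = Σ v_i α_i r_i = 2·7·3 + 7·1·10 + 8·9·1 + 3·12·9 + 6·11·2 = 640 ≡ 3.
  α_i^2 mod 13 = [10, 1, 3, 1, 4].
  S_2 = Σ v_i α_i^2 r_i = 2·10·3 + 7·1·10 + 8·3·1 + 3·1·9 + 6·4·2 = 229 ≡ 8.
  S = (6, 3, 8) ≠ 0, so r is not a codeword (an error is present).
Step 3: locate the error. For a single error e at position i, S_ℓ = v_i·e·α_i^ℓ, so α_err = S_1/S_0.
  S_0^{−1} = 6^{−1} = 11 (mod 13), so α_err = 3·11 = 33 ≡ 7 = α_1. Error position i = 1.
  Consistency check: S_2/S_1 = 8·9 = 72 ≡ 7 = α_err ✓ (single-error assumption holds).
Step 4: error magnitude e = S_0/v_1 = S_0·∏_{j≠1}(α_1 − α_j) = 6·7 = 42 ≡ 3 (mod 13).
Step 5: correct position 1: c_1 = r_1 − e = 3 − 3 ≡ 0 (mod 13). Hence c = [0, 10, 1, 9, 2].
  Check: interpolating c through the α_i gives m(x) = 3 + 7·x (degree < 2) with m(α_i) = c_i for every i, so c is indeed a codeword.


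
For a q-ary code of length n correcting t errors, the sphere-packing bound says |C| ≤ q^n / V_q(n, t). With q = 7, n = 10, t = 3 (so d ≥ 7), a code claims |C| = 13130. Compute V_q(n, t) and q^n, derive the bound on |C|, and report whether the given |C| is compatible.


V_q(n, t) = 27601, q^n = 282475249, Hamming bound = 10234, |C| = 13130 > bound (violated).

Step 1: Compute V_q(n, t) = Σ_{j=0}^3 C(n, j) (q−1)^j.
  j = 0: C(10,0)·(6)^0 = 1·1 = 1.
  j = 1: C(10,1)·(6)^1 = 10·6 = 60.
  j = 2: C(10,2)·(6)^2 = 45·36 = 1620.
  j = 3: C(10,3)·(6)^3 = 120·216 = 25920.
  V_q(n, t) = 1 + 60 + 1620 + 25920 = 27601.
Step 2: q^n = 7^10 = 282475249.
Step 3: Hamming bound ⌊q^n / V_q(n,t)⌋ = ⌊282475249/27601⌋ = 10234.
Step 4: Compare |C| = 13130 to 10234: violated.
The claimed |C| lies above the Hamming bound, so no 7-ary code of length 10 with d ≥ 7 can have 13130 codewords.


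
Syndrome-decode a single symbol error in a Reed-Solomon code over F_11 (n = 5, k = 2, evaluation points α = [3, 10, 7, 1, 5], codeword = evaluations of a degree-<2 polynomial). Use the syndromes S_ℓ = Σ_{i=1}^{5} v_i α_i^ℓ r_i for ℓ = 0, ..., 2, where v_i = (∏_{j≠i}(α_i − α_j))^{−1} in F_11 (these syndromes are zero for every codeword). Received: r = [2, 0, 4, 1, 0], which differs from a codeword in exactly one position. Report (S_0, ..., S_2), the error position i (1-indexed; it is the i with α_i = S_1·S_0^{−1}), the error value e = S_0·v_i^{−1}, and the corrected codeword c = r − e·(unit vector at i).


S = (10, 6, 8), error at position 5, error magnitude e = 8, c = [2, 0, 4, 1, 3].

Step 1: column multipliers v_i = (∏_{j≠i}(α_i − α_j))^{−1} mod 11.
  i = 1 (α = 3): (3−10)(3−7)(3−1)(3−5) = (−7)·(−4)·2·(−2) = −112 ≡ 9, so v_1 = 9^{−1} = 5 (mod 11).
  i = 2 (α = 10): (10−3)(10−7)(10−1)(10−5) = 7·3·9·5 = 945 ≡ 10, so v_2 = 10^{−1} = 10 (mod 11).
  i = 3 (α = 7): (7−3)(7−10)(7−1)(7−5) = 4·(−3)·6·2 = −144 ≡ 10, so v_3 = 10^{−1} = 10 (mod 11).
  i = 4 (α = 1): (1−3)(1−10)(1−7)(1−5) = (−2)·(−9)·(−6)·(−4) = 432 ≡ 3, so v_4 = 3^{−1} = 4 (mod 11).
  i = 5 (α = 5): (5−3)(5−10)(5−7)(5−1) = 2·(−5)·(−2)·4 = 80 ≡ 3, so v_5 = 3^{−1} = 4 (mod 11).
  v = [5, 10, 10, 4, 4].
Step 2: syndromes of r = [2, 0, 4, 1, 0] (all sums mod 11).
  S_0 = Σ v_i r_i = 5·2 + 10·0 + 10·4 + 4·1 + 4·0 = 54 ≡ 10.
  S_1 = Σ v_i α_i r_i = 5·3·2 + 10·10·0 + 10·7·4 + 4·1·1 + 4·5·0 = 314 ≡ 6.
  α_i^2 mod 11 = [9, 1, 5, 1, 3].
  S_2 = Σ v_i α_i^2 r_i = 5·9·2 + 10·1·0 + 10·5·4 + 4·1·1 + 4·3·0 = 294 ≡ 8.
  S = (10, 6, 8) ≠ 0, so r is not a codeword (an error is present).
Step 3: locate the error. For a single error e at position i, S_ℓ = v_i·e·α_i^ℓ, so α_err = S_1/S_0.
  S_0^{−1} = 10^{−1} = 10 (mod 11), so α_err = 6·10 = 60 ≡ 5 = α_5. Error position i = 5.
  Consistency check: S_2/S_1 = 8·2 = 16 ≡ 5 = α_err ✓ (single-error assumption holds).
Step 4: error magnitude e = S_0/v_5 = S_0·∏_{j≠5}(α_5 − α_j) = 10·3 = 30 ≡ 8 (mod 11).
Step 5: correct position 5: c_5 = r_5 − e = 0 − 8 ≡ 3 (mod 11). Hence c = [2, 0, 4, 1, 3].
  Check: interpolating c through the α_i gives m(x) = 6 + 6·x (degree < 2) with m(α_i) = c_i for every i, so c is indeed a codeword.


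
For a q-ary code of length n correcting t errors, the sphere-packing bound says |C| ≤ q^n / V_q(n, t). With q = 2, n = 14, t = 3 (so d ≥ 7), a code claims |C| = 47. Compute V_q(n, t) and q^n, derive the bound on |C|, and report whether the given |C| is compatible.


V_q(n, t) = 470, q^n = 16384, Hamming bound = 34, |C| = 47 > bound (violated).

Step 1: Compute V_q(n, t) = Σ_{j=0}^3 C(n, j) (q−1)^j.
  j = 0: C(14,0)·(1)^0 = 1·1 = 1.
  j = 1: C(14,1)·(1)^1 = 14·1 = 14.
  j = 2: C(14,2)·(1)^2 = 91·1 = 91.
  j = 3: C(14,3)·(1)^3 = 364·1 = 364.
  V_q(n, t) = 1 + 14 + 91 + 364 = 470.
Step 2: q^n = 2^14 = 16384.
Step 3: Hamming bound ⌊q^n / V_q(n,t)⌋ = ⌊16384/470⌋ = 34.
Step 4: Compare |C| = 47 to 34: violated.
The claimed |C| lies above the Hamming bound, so no 2-ary code of length 14 with d ≥ 7 can have 47 codewords.


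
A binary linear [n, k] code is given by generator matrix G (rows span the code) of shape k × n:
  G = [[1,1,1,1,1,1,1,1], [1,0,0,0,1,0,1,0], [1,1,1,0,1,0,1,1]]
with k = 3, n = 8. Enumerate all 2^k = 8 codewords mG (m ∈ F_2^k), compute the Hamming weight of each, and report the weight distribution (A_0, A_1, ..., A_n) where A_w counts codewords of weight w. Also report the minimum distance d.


Weight distribution: A_0 = 1, A_2 = 1, A_3 = 2, A_5 = 2, A_6 = 1, A_8 = 1. Minimum distance d = 2.

Enumerate all 2^3 = 8 messages m ∈ F_2^3.
For each, compute codeword c = mG in F_2^8, then tally its weight.
  m = 000 → c = 00000000, weight = 0.
  m = 100 → c = 11111111, weight = 8.
  m = 010 → c = 10001010, weight = 3.
  m = 110 → c = 01110101, weight = 5.
  m = 001 → c = 11101011, weight = 6.
  m = 101 → c = 00010100, weight = 2.
  m = 011 → c = 01100001, weight = 3.
  m = 111 → c = 10011110, weight = 5.
Tally weights:
  weight 0: 1 codewords.
  weight 2: 1 codewords.
  weight 3: 2 codewords.
  weight 5: 2 codewords.
  weight 6: 1 codewords.
  weight 8: 1 codewords.
Minimum distance d = smallest w > 0 with A_w > 0 = 2.
Sanity: Σ A_w = 8 = 2^3 = 8 ✓.


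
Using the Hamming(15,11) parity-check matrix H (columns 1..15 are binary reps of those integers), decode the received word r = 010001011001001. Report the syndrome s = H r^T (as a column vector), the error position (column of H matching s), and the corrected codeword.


s = (0, 1, 1, 0)^T, error position = 6, corrected codeword c = 010000011001001

Compute s = H r^T mod 2 one row at a time:
  s_1 = 1 + 1 + 0 + 0 + 1 + 0 + 0 + 1 = 4 ≡ 0 (mod 2).
  s_2 = 0 + 0 + 1 + 0 + 1 + 0 + 0 + 1 = 3 ≡ 1 (mod 2).
  s_3 = 1 + 0 + 1 + 0 + 0 + 0 + 0 + 1 = 3 ≡ 1 (mod 2).
  s_4 = 0 + 0 + 0 + 0 + 1 + 0 + 0 + 1 = 2 ≡ 0 (mod 2).
s = (0, 1, 1, 0)^T — this equals column 6 of H (binary 0110), so error is at position 6.
Correct: flip bit 6 of r = 010001011001001 to get c = 010000011001001.


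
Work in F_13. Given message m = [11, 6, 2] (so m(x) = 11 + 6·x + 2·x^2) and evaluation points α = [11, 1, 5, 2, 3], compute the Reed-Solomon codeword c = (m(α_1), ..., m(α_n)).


c = [7, 6, 0, 5, 8]

Message polynomial: m(x) = 11 + 6·x + 2·x^2 (mod 13).
For each evaluation point α_i, compute m(α_i) mod 13:
  α_1 = 11: Horner steps 2 → 2 → 7, so m(11) = 7.
  α_2 = 1: Horner steps 2 → 8 → 6, so m(1) = 6.
  α_3 = 5: Horner steps 2 → 3 → 0, so m(5) = 0.
  α_4 = 2: Horner steps 2 → 10 → 5, so m(2) = 5.
  α_5 = 3: Horner steps 2 → 12 → 8, so m(3) = 8.
Codeword c = [7, 6, 0, 5, 8] ∈ F_13^5.


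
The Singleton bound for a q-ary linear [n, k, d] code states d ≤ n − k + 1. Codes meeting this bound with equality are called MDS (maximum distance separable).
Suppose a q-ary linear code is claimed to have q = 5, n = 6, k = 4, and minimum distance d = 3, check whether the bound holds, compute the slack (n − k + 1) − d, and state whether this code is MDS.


Singleton RHS = n − k + 1 = 3, slack = 0, bound satisfied, MDS.

Singleton bound: d ≤ n − k + 1.
Here n = 6, k = 4, so n − k + 1 = 3.
Given d = 3, check d ≤ 3: YES.
Slack = (n − k + 1) − d = 0.
The code is MDS (slack = 0).
Description: the claimed parameters are [6, 4, 3]_5; such a code would be MDS (meets Singleton bound).


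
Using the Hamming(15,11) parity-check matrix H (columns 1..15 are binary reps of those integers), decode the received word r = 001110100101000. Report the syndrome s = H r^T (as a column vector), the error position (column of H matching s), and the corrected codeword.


s = (0, 0, 1, 1)^T, error position = 3, corrected codeword c = 000110100101000

Compute s = H r^T mod 2 one row at a time:
  s_1 = 0 + 0 + 1 + 0 + 1 + 0 + 0 + 0 = 2 ≡ 0 (mod 2).
  s_2 = 1 + 1 + 0 + 1 + 1 + 0 + 0 + 0 = 4 ≡ 0 (mod 2).
  s_3 = 0 + 1 + 0 + 1 + 1 + 0 + 0 + 0 = 3 ≡ 1 (mod 2).
  s_4 = 0 + 1 + 1 + 1 + 0 + 0 + 0 + 0 = 3 ≡ 1 (mod 2).
s = (0, 0, 1, 1)^T — this equals column 3 of H (binary 0011), so error is at position 3.
Correct: flip bit 3 of r = 001110100101000 to get c = 000110100101000.
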